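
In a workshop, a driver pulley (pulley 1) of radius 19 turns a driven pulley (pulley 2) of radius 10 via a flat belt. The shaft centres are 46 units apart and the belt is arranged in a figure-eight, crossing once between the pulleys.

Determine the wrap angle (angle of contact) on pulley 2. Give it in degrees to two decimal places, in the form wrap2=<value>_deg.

crossed belt: β = asin((r1+r2)/C) = asin(29/46) = 39.0822°
wrap1 = wrap2 = π + 2β = 258.1644°

wrap2=258.16_deg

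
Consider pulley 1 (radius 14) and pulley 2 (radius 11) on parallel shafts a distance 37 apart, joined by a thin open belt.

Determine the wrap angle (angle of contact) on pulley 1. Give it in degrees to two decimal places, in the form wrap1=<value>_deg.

open belt: β = asin((r2−r1)/C) = asin(-3/37) = -4.6507°
wrap1 = π − 2β = 189.3014°
wrap2 = π + 2β = 170.6986°

wrap1=189.30_deg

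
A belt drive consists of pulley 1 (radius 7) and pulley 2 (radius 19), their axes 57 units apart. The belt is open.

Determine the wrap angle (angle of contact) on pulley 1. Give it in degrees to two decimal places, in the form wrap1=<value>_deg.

wrap1=155.69_deg

open belt: β = asin((r2−r1)/C) = asin(12/57) = 12.1532°
wrap1 = π − 2β = 155.6936°
wrap2 = π + 2β = 204.3064°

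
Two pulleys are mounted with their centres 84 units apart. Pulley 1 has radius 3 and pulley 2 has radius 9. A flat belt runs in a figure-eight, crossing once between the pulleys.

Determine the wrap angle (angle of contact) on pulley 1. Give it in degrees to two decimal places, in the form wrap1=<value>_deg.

crossed belt: β = asin((r1+r2)/C) = asin(12/84) = 8.2132°
wrap1 = wrap2 = π + 2β = 196.4264°

wrap1=196.43_deg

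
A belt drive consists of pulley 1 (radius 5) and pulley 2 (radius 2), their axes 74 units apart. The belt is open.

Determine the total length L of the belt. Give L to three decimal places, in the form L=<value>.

open belt: β = asin((r2−r1)/C) = asin(-3/74) = -2.3234°
wrap1 = π − 2β = 184.6469°
wrap2 = π + 2β = 175.3531°
tangent length = C·cosβ = 73.9392
L = r1·wrap1 + r2·wrap2 + 2·C·cosβ = 5·3.2227 + 2·3.0605 + 2·73.9392 = 170.1128

L=170.113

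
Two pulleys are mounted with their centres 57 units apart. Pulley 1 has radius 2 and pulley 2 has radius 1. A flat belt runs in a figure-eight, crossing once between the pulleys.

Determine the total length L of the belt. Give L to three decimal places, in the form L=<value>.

L=123.583

crossed belt: β = asin((r1+r2)/C) = asin(3/57) = 3.0170°
wrap1 = wrap2 = π + 2β = 186.0339°
tangent length = C·cosβ = 56.9210
L = (r1+r2)·wrap + 2·C·cosβ = 3·3.2469 + 2·56.9210 = 123.5827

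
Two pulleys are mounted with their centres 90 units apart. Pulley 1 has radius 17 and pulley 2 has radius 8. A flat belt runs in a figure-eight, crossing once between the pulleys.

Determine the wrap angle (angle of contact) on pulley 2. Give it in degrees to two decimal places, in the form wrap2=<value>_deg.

wrap2=212.26_deg

crossed belt: β = asin((r1+r2)/C) = asin(25/90) = 16.1276°
wrap1 = wrap2 = π + 2β = 212.2552°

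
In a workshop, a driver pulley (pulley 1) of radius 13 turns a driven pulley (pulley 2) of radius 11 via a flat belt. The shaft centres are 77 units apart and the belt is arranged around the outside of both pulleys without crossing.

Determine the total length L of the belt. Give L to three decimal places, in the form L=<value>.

open belt: β = asin((r2−r1)/C) = asin(-2/77) = -1.4884°
wrap1 = π − 2β = 182.9767°
wrap2 = π + 2β = 177.0233°
tangent length = C·cosβ = 76.9740
L = r1·wrap1 + r2·wrap2 + 2·C·cosβ = 13·3.1935 + 11·3.0896 + 2·76.9740 = 229.4502

L=229.450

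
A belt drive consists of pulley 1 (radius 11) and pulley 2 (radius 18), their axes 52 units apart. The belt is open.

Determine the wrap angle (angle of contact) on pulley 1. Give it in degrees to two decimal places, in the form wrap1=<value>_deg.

wrap1=164.53_deg

open belt: β = asin((r2−r1)/C) = asin(7/52) = 7.7364°
wrap1 = π − 2β = 164.5272°
wrap2 = π + 2β = 195.4728°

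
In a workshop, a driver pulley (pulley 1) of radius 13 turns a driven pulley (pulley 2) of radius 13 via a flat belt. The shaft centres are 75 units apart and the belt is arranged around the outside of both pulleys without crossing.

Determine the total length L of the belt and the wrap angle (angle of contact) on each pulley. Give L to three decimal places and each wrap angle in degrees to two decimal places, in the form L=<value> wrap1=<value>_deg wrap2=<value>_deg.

L=231.681 wrap1=180.00_deg wrap2=180.00_deg

open belt: β = asin((r2−r1)/C) = asin(0/75) = 0.0000°
wrap1 = π − 2β = 180.0000°
wrap2 = π + 2β = 180.0000°
tangent length = C·cosβ = 75.0000
L = r1·wrap1 + r2·wrap2 + 2·C·cosβ = 13·3.1416 + 13·3.1416 + 2·75.0000 = 231.6814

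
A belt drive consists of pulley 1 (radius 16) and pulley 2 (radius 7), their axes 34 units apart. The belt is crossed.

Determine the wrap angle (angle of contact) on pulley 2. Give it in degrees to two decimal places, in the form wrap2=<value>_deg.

wrap2=265.14_deg

crossed belt: β = asin((r1+r2)/C) = asin(23/34) = 42.5685°
wrap1 = wrap2 = π + 2β = 265.1369°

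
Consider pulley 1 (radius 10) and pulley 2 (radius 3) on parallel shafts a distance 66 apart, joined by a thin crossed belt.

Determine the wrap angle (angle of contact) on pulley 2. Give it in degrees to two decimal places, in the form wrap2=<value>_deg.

wrap2=202.72_deg

crossed belt: β = asin((r1+r2)/C) = asin(13/66) = 11.3598°
wrap1 = wrap2 = π + 2β = 202.7196°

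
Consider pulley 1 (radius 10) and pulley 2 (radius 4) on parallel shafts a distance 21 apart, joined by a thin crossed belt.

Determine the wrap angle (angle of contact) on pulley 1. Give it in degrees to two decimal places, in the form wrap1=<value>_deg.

wrap1=263.62_deg

crossed belt: β = asin((r1+r2)/C) = asin(14/21) = 41.8103°
wrap1 = wrap2 = π + 2β = 263.6206°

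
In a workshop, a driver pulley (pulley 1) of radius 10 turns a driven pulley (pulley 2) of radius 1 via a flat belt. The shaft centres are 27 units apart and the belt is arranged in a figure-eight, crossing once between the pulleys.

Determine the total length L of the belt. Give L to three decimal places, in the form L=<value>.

L=93.104

crossed belt: β = asin((r1+r2)/C) = asin(11/27) = 24.0421°
wrap1 = wrap2 = π + 2β = 228.0842°
tangent length = C·cosβ = 24.6577
L = (r1+r2)·wrap + 2·C·cosβ = 11·3.9808 + 2·24.6577 = 93.1043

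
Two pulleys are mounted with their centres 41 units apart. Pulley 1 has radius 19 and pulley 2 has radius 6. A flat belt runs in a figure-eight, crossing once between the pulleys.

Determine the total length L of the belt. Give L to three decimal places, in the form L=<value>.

crossed belt: β = asin((r1+r2)/C) = asin(25/41) = 37.5719°
wrap1 = wrap2 = π + 2β = 255.1437°
tangent length = C·cosβ = 32.4962
L = (r1+r2)·wrap + 2·C·cosβ = 25·4.4531 + 2·32.4962 = 176.3198

L=176.320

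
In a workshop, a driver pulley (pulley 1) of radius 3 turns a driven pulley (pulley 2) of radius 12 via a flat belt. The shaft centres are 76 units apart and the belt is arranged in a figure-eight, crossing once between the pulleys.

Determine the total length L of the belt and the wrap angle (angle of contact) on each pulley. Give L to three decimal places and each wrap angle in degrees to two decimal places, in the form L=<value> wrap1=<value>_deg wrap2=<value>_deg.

L=202.094 wrap1=202.77_deg wrap2=202.77_deg

crossed belt: β = asin((r1+r2)/C) = asin(15/76) = 11.3831°
wrap1 = wrap2 = π + 2β = 202.7662°
tangent length = C·cosβ = 74.5050
L = (r1+r2)·wrap + 2·C·cosβ = 15·3.5389 + 2·74.5050 = 202.0941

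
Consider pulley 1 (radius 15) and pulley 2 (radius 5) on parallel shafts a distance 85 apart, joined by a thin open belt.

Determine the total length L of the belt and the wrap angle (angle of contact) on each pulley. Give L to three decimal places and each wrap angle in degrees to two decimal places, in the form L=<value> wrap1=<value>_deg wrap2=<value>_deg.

L=234.010 wrap1=193.51_deg wrap2=166.49_deg

open belt: β = asin((r2−r1)/C) = asin(-10/85) = -6.7563°
wrap1 = π − 2β = 193.5127°
wrap2 = π + 2β = 166.4873°
tangent length = C·cosβ = 84.4097
L = r1·wrap1 + r2·wrap2 + 2·C·cosβ = 15·3.3774 + 5·2.9058 + 2·84.4097 = 234.0097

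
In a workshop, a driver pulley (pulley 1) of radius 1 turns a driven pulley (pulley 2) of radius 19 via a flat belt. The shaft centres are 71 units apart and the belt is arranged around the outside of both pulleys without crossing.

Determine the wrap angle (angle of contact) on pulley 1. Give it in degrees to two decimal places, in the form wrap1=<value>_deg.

open belt: β = asin((r2−r1)/C) = asin(18/71) = 14.6860°
wrap1 = π − 2β = 150.6281°
wrap2 = π + 2β = 209.3719°

wrap1=150.63_deg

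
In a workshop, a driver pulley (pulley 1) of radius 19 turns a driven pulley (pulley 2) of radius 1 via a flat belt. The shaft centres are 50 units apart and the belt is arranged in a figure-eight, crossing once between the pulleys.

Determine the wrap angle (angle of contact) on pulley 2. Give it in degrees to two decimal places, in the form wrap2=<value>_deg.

wrap2=227.16_deg

crossed belt: β = asin((r1+r2)/C) = asin(20/50) = 23.5782°
wrap1 = wrap2 = π + 2β = 227.1564°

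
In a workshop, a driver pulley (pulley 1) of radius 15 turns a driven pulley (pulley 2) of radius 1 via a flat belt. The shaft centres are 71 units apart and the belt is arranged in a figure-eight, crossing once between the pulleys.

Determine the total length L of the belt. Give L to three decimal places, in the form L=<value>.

crossed belt: β = asin((r1+r2)/C) = asin(16/71) = 13.0236°
wrap1 = wrap2 = π + 2β = 206.0472°
tangent length = C·cosβ = 69.1737
L = (r1+r2)·wrap + 2·C·cosβ = 16·3.5962 + 2·69.1737 = 195.8866

L=195.887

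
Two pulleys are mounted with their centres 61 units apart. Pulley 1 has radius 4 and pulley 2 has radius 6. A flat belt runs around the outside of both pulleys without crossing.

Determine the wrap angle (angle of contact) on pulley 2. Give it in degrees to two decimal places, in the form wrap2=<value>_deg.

open belt: β = asin((r2−r1)/C) = asin(2/61) = 1.8789°
wrap1 = π − 2β = 176.2422°
wrap2 = π + 2β = 183.7578°

wrap2=183.76_deg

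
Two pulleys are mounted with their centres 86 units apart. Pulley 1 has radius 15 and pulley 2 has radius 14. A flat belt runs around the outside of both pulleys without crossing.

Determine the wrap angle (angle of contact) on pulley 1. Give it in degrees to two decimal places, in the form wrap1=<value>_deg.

open belt: β = asin((r2−r1)/C) = asin(-1/86) = -0.6662°
wrap1 = π − 2β = 181.3325°
wrap2 = π + 2β = 178.6675°

wrap1=181.33_deg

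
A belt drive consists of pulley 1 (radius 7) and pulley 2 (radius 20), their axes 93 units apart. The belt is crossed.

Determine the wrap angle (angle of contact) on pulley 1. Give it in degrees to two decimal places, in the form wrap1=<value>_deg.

wrap1=213.75_deg

crossed belt: β = asin((r1+r2)/C) = asin(27/93) = 16.8773°
wrap1 = wrap2 = π + 2β = 213.7545°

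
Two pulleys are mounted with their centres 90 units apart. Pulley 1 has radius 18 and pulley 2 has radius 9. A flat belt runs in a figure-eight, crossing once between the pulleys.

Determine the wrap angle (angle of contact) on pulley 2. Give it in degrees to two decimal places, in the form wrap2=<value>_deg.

crossed belt: β = asin((r1+r2)/C) = asin(27/90) = 17.4576°
wrap1 = wrap2 = π + 2β = 214.9152°

wrap2=214.92_deg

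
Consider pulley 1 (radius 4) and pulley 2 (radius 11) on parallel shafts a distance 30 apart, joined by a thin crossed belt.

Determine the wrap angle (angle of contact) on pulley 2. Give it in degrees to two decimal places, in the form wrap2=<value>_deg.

wrap2=240.00_deg

crossed belt: β = asin((r1+r2)/C) = asin(15/30) = 30.0000°
wrap1 = wrap2 = π + 2β = 240.0000°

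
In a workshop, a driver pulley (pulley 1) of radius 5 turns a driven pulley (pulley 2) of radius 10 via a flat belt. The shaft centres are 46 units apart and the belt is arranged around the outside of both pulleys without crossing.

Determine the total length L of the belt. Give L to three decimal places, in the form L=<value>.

L=139.668

open belt: β = asin((r2−r1)/C) = asin(5/46) = 6.2401°
wrap1 = π − 2β = 167.5197°
wrap2 = π + 2β = 192.4803°
tangent length = C·cosβ = 45.7275
L = r1·wrap1 + r2·wrap2 + 2·C·cosβ = 5·2.9238 + 10·3.3594 + 2·45.7275 = 139.6679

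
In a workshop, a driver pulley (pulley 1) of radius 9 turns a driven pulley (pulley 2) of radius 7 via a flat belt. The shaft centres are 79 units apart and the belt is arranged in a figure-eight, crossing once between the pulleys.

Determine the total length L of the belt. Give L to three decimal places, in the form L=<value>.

L=211.517

crossed belt: β = asin((r1+r2)/C) = asin(16/79) = 11.6850°
wrap1 = wrap2 = π + 2β = 203.3701°
tangent length = C·cosβ = 77.3628
L = (r1+r2)·wrap + 2·C·cosβ = 16·3.5495 + 2·77.3628 = 211.5172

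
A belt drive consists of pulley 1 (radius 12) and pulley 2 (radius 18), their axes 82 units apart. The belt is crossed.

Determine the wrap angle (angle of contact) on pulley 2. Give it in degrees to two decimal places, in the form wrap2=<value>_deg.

crossed belt: β = asin((r1+r2)/C) = asin(30/82) = 21.4601°
wrap1 = wrap2 = π + 2β = 222.9203°

wrap2=222.92_deg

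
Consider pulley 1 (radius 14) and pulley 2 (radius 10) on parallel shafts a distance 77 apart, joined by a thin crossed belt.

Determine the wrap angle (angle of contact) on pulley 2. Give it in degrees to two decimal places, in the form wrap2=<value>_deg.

wrap2=216.32_deg

crossed belt: β = asin((r1+r2)/C) = asin(24/77) = 18.1610°
wrap1 = wrap2 = π + 2β = 216.3220°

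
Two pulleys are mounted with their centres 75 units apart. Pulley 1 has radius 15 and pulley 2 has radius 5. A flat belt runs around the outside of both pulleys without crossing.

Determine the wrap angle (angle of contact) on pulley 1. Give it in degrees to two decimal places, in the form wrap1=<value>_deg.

open belt: β = asin((r2−r1)/C) = asin(-10/75) = -7.6623°
wrap1 = π − 2β = 195.3245°
wrap2 = π + 2β = 164.6755°

wrap1=195.32_deg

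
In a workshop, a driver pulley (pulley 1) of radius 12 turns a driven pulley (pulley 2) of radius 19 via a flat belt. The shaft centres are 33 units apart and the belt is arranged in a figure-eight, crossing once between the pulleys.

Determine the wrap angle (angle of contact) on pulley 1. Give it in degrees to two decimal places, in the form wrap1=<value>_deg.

wrap1=319.90_deg

crossed belt: β = asin((r1+r2)/C) = asin(31/33) = 69.9500°
wrap1 = wrap2 = π + 2β = 319.9000°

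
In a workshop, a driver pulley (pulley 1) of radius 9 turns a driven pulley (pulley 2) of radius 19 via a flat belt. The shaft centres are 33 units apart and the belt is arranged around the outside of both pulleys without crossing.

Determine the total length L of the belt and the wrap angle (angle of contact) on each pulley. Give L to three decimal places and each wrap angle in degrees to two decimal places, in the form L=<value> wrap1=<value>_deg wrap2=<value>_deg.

L=157.019 wrap1=144.72_deg wrap2=215.28_deg

open belt: β = asin((r2−r1)/C) = asin(10/33) = 17.6397°
wrap1 = π − 2β = 144.7206°
wrap2 = π + 2β = 215.2794°
tangent length = C·cosβ = 31.4484
L = r1·wrap1 + r2·wrap2 + 2·C·cosβ = 9·2.5259 + 19·3.7573 + 2·31.4484 = 157.0188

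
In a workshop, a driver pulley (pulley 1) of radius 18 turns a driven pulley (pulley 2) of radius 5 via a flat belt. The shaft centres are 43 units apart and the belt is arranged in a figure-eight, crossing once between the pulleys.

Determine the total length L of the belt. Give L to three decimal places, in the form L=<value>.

crossed belt: β = asin((r1+r2)/C) = asin(23/43) = 32.3360°
wrap1 = wrap2 = π + 2β = 244.6721°
tangent length = C·cosβ = 36.3318
L = (r1+r2)·wrap + 2·C·cosβ = 23·4.2703 + 2·36.3318 = 170.8813

L=170.881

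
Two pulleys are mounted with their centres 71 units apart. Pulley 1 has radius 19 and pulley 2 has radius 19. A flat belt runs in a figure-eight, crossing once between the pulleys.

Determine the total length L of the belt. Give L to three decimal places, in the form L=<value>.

L=282.252

crossed belt: β = asin((r1+r2)/C) = asin(38/71) = 32.3582°
wrap1 = wrap2 = π + 2β = 244.7165°
tangent length = C·cosβ = 59.9750
L = (r1+r2)·wrap + 2·C·cosβ = 38·4.2711 + 2·59.9750 = 282.2521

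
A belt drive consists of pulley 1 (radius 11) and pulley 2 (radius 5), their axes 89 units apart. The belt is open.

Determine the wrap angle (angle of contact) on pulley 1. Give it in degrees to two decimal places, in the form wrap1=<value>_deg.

open belt: β = asin((r2−r1)/C) = asin(-6/89) = -3.8656°
wrap1 = π − 2β = 187.7311°
wrap2 = π + 2β = 172.2689°

wrap1=187.73_deg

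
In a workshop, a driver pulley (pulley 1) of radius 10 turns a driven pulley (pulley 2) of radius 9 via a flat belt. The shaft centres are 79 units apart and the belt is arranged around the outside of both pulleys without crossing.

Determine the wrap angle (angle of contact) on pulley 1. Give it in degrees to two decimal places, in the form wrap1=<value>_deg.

wrap1=181.45_deg

open belt: β = asin((r2−r1)/C) = asin(-1/79) = -0.7253°
wrap1 = π − 2β = 181.4506°
wrap2 = π + 2β = 178.5494°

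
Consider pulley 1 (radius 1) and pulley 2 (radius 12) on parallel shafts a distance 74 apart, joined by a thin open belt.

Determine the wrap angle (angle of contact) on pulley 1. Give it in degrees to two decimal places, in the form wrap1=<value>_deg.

open belt: β = asin((r2−r1)/C) = asin(11/74) = 8.5486°
wrap1 = π − 2β = 162.9028°
wrap2 = π + 2β = 197.0972°

wrap1=162.90_deg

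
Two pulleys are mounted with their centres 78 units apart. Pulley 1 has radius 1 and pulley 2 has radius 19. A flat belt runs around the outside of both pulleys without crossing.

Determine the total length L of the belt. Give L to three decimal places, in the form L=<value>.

open belt: β = asin((r2−r1)/C) = asin(18/78) = 13.3424°
wrap1 = π − 2β = 153.3153°
wrap2 = π + 2β = 206.6847°
tangent length = C·cosβ = 75.8947
L = r1·wrap1 + r2·wrap2 + 2·C·cosβ = 1·2.6759 + 19·3.6073 + 2·75.8947 = 223.0044

L=223.004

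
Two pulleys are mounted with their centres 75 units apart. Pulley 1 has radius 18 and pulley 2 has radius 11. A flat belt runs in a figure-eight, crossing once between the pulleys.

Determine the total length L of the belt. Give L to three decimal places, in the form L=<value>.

crossed belt: β = asin((r1+r2)/C) = asin(29/75) = 22.7472°
wrap1 = wrap2 = π + 2β = 225.4945°
tangent length = C·cosβ = 69.1665
L = (r1+r2)·wrap + 2·C·cosβ = 29·3.9356 + 2·69.1665 = 252.4660

L=252.466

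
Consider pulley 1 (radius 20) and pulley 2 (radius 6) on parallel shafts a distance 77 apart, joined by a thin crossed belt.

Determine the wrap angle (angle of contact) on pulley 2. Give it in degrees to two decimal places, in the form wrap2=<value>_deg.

crossed belt: β = asin((r1+r2)/C) = asin(26/77) = 19.7345°
wrap1 = wrap2 = π + 2β = 219.4690°

wrap2=219.47_deg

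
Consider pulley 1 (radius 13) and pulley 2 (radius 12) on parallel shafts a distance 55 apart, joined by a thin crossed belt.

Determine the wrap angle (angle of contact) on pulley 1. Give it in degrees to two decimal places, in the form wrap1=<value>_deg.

crossed belt: β = asin((r1+r2)/C) = asin(25/55) = 27.0357°
wrap1 = wrap2 = π + 2β = 234.0714°

wrap1=234.07_deg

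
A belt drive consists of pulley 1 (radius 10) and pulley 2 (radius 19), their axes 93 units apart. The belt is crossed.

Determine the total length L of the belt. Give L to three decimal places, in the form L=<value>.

L=286.225

crossed belt: β = asin((r1+r2)/C) = asin(29/93) = 18.1694°
wrap1 = wrap2 = π + 2β = 216.3389°
tangent length = C·cosβ = 88.3629
L = (r1+r2)·wrap + 2·C·cosβ = 29·3.7758 + 2·88.3629 = 286.2247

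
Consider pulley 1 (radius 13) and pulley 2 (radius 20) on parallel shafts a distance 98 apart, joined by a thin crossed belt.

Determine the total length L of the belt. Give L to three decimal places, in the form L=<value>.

crossed belt: β = asin((r1+r2)/C) = asin(33/98) = 19.6781°
wrap1 = wrap2 = π + 2β = 219.3561°
tangent length = C·cosβ = 92.2768
L = (r1+r2)·wrap + 2·C·cosβ = 33·3.8285 + 2·92.2768 = 310.8936

L=310.894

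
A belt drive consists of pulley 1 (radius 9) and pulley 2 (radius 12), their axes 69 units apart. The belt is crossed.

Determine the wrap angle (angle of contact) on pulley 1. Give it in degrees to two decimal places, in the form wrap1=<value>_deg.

wrap1=215.44_deg

crossed belt: β = asin((r1+r2)/C) = asin(21/69) = 17.7189°
wrap1 = wrap2 = π + 2β = 215.4379°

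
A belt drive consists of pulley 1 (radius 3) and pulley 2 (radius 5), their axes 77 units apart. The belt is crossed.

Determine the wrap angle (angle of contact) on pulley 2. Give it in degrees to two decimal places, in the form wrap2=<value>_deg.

crossed belt: β = asin((r1+r2)/C) = asin(8/77) = 5.9636°
wrap1 = wrap2 = π + 2β = 191.9271°

wrap2=191.93_deg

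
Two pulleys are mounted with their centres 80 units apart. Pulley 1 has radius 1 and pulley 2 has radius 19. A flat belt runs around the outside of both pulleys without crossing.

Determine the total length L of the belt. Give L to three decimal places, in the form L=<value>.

open belt: β = asin((r2−r1)/C) = asin(18/80) = 13.0029°
wrap1 = π − 2β = 153.9942°
wrap2 = π + 2β = 206.0058°
tangent length = C·cosβ = 77.9487
L = r1·wrap1 + r2·wrap2 + 2·C·cosβ = 1·2.6877 + 19·3.5955 + 2·77.9487 = 226.8992

L=226.899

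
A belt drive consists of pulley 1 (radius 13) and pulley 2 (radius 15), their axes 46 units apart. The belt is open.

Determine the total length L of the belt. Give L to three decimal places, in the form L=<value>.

open belt: β = asin((r2−r1)/C) = asin(2/46) = 2.4919°
wrap1 = π − 2β = 175.0162°
wrap2 = π + 2β = 184.9838°
tangent length = C·cosβ = 45.9565
L = r1·wrap1 + r2·wrap2 + 2·C·cosβ = 13·3.0546 + 15·3.2286 + 2·45.9565 = 180.0516

L=180.052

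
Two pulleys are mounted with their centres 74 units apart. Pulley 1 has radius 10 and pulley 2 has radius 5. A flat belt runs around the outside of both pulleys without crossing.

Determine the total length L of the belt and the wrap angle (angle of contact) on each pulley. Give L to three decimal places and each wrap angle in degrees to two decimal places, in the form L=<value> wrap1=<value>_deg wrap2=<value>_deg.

L=195.462 wrap1=187.75_deg wrap2=172.25_deg

open belt: β = asin((r2−r1)/C) = asin(-5/74) = -3.8743°
wrap1 = π − 2β = 187.7486°
wrap2 = π + 2β = 172.2514°
tangent length = C·cosβ = 73.8309
L = r1·wrap1 + r2·wrap2 + 2·C·cosβ = 10·3.2768 + 5·3.0064 + 2·73.8309 = 195.4619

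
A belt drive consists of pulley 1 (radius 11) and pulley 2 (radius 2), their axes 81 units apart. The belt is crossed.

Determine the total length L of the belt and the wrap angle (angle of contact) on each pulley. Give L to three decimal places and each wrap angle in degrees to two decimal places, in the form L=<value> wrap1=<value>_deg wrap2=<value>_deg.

crossed belt: β = asin((r1+r2)/C) = asin(13/81) = 9.2356°
wrap1 = wrap2 = π + 2β = 198.4711°
tangent length = C·cosβ = 79.9500
L = (r1+r2)·wrap + 2·C·cosβ = 13·3.4640 + 2·79.9500 = 204.9316

L=204.932 wrap1=198.47_deg wrap2=198.47_deg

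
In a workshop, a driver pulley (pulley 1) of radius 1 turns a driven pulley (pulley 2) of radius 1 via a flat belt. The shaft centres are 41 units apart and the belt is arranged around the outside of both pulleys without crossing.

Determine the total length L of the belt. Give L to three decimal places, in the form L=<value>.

L=88.283

open belt: β = asin((r2−r1)/C) = asin(0/41) = 0.0000°
wrap1 = π − 2β = 180.0000°
wrap2 = π + 2β = 180.0000°
tangent length = C·cosβ = 41.0000
L = r1·wrap1 + r2·wrap2 + 2·C·cosβ = 1·3.1416 + 1·3.1416 + 2·41.0000 = 88.2832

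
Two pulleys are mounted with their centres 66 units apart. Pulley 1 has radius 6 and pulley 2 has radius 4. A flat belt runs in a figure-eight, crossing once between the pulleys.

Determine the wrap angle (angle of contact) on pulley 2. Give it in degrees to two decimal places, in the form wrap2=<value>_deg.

wrap2=197.43_deg

crossed belt: β = asin((r1+r2)/C) = asin(10/66) = 8.7147°
wrap1 = wrap2 = π + 2β = 197.4295°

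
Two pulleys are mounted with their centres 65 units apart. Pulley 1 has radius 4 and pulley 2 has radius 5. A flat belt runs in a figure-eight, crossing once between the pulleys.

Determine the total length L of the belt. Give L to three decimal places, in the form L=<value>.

crossed belt: β = asin((r1+r2)/C) = asin(9/65) = 7.9588°
wrap1 = wrap2 = π + 2β = 195.9177°
tangent length = C·cosβ = 64.3739
L = (r1+r2)·wrap + 2·C·cosβ = 9·3.4194 + 2·64.3739 = 159.5225

L=159.522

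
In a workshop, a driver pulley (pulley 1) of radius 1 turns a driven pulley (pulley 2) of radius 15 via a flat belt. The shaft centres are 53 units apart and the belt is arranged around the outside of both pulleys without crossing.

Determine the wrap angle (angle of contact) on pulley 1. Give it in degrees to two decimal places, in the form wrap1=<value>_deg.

wrap1=149.37_deg

open belt: β = asin((r2−r1)/C) = asin(14/53) = 15.3165°
wrap1 = π − 2β = 149.3670°
wrap2 = π + 2β = 210.6330°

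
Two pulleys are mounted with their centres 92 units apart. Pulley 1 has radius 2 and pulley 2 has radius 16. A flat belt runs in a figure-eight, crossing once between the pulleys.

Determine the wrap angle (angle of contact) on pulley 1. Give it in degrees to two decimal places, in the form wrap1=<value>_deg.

crossed belt: β = asin((r1+r2)/C) = asin(18/92) = 11.2828°
wrap1 = wrap2 = π + 2β = 202.5656°

wrap1=202.57_deg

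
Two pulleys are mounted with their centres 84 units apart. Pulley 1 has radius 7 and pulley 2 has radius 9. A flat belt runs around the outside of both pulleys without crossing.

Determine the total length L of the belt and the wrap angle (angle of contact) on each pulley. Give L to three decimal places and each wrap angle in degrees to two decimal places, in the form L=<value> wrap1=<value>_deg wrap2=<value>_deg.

open belt: β = asin((r2−r1)/C) = asin(2/84) = 1.3643°
wrap1 = π − 2β = 177.2714°
wrap2 = π + 2β = 182.7286°
tangent length = C·cosβ = 83.9762
L = r1·wrap1 + r2·wrap2 + 2·C·cosβ = 7·3.0940 + 9·3.1892 + 2·83.9762 = 218.3131

L=218.313 wrap1=177.27_deg wrap2=182.73_deg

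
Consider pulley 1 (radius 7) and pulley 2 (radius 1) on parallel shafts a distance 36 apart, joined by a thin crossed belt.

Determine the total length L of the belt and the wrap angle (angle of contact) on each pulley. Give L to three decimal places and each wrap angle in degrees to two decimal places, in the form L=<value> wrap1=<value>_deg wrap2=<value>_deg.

crossed belt: β = asin((r1+r2)/C) = asin(8/36) = 12.8396°
wrap1 = wrap2 = π + 2β = 205.6792°
tangent length = C·cosβ = 35.0999
L = (r1+r2)·wrap + 2·C·cosβ = 8·3.5898 + 2·35.0999 = 98.9179

L=98.918 wrap1=205.68_deg wrap2=205.68_deg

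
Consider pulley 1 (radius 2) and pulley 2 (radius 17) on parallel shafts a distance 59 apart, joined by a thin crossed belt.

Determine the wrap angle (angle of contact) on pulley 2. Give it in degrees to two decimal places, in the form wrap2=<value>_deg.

wrap2=217.57_deg

crossed belt: β = asin((r1+r2)/C) = asin(19/59) = 18.7860°
wrap1 = wrap2 = π + 2β = 217.5719°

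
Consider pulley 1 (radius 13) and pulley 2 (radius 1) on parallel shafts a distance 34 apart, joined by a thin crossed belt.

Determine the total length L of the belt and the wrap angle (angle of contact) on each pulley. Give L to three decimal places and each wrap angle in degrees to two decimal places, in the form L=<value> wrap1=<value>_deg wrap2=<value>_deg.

L=117.833 wrap1=228.63_deg wrap2=228.63_deg

crossed belt: β = asin((r1+r2)/C) = asin(14/34) = 24.3157°
wrap1 = wrap2 = π + 2β = 228.6315°
tangent length = C·cosβ = 30.9839
L = (r1+r2)·wrap + 2·C·cosβ = 14·3.9904 + 2·30.9839 = 117.8329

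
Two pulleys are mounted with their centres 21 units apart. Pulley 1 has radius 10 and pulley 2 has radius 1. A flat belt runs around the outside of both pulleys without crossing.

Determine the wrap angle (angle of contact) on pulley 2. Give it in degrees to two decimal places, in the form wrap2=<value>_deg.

open belt: β = asin((r2−r1)/C) = asin(-9/21) = -25.3769°
wrap1 = π − 2β = 230.7539°
wrap2 = π + 2β = 129.2461°

wrap2=129.25_deg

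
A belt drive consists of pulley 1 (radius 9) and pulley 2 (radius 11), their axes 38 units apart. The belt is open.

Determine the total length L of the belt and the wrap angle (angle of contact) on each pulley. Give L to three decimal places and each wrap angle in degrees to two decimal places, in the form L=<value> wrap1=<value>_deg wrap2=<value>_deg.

open belt: β = asin((r2−r1)/C) = asin(2/38) = 3.0170°
wrap1 = π − 2β = 173.9661°
wrap2 = π + 2β = 186.0339°
tangent length = C·cosβ = 37.9473
L = r1·wrap1 + r2·wrap2 + 2·C·cosβ = 9·3.0363 + 11·3.2469 + 2·37.9473 = 138.9371

L=138.937 wrap1=173.97_deg wrap2=186.03_deg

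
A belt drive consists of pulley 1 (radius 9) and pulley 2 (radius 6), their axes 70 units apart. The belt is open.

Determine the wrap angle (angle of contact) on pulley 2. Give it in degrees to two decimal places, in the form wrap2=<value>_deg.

wrap2=175.09_deg

open belt: β = asin((r2−r1)/C) = asin(-3/70) = -2.4563°
wrap1 = π − 2β = 184.9126°
wrap2 = π + 2β = 175.0874°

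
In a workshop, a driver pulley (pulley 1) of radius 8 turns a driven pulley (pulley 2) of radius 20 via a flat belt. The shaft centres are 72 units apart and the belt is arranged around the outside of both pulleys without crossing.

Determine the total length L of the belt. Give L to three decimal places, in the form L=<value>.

open belt: β = asin((r2−r1)/C) = asin(12/72) = 9.5941°
wrap1 = π − 2β = 160.8119°
wrap2 = π + 2β = 199.1881°
tangent length = C·cosβ = 70.9930
L = r1·wrap1 + r2·wrap2 + 2·C·cosβ = 8·2.8067 + 20·3.4765 + 2·70.9930 = 233.9693

L=233.969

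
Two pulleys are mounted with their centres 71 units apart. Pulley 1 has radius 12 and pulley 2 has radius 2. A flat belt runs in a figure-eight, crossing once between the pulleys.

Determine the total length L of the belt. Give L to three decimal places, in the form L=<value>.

crossed belt: β = asin((r1+r2)/C) = asin(14/71) = 11.3723°
wrap1 = wrap2 = π + 2β = 202.7446°
tangent length = C·cosβ = 69.6060
L = (r1+r2)·wrap + 2·C·cosβ = 14·3.5386 + 2·69.6060 = 188.7519

L=188.752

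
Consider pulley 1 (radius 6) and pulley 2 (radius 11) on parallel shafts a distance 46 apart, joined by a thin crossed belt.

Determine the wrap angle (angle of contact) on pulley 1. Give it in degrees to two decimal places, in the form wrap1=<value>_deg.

crossed belt: β = asin((r1+r2)/C) = asin(17/46) = 21.6888°
wrap1 = wrap2 = π + 2β = 223.3776°

wrap1=223.38_deg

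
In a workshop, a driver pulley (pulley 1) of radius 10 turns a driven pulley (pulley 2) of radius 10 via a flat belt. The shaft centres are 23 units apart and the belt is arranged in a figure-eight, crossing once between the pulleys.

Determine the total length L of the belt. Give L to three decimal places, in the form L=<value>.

crossed belt: β = asin((r1+r2)/C) = asin(20/23) = 60.4082°
wrap1 = wrap2 = π + 2β = 300.8163°
tangent length = C·cosβ = 11.3578
L = (r1+r2)·wrap + 2·C·cosβ = 20·5.2502 + 2·11.3578 = 127.7203

L=127.720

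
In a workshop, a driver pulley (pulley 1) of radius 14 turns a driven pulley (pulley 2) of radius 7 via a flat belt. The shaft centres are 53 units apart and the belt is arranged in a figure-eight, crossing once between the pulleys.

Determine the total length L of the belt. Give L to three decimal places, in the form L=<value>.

L=180.409

crossed belt: β = asin((r1+r2)/C) = asin(21/53) = 23.3425°
wrap1 = wrap2 = π + 2β = 226.6850°
tangent length = C·cosβ = 48.6621
L = (r1+r2)·wrap + 2·C·cosβ = 21·3.9564 + 2·48.6621 = 180.4086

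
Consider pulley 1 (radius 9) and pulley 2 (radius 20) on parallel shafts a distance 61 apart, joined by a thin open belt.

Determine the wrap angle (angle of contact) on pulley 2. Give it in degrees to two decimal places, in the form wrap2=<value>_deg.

open belt: β = asin((r2−r1)/C) = asin(11/61) = 10.3889°
wrap1 = π − 2β = 159.2223°
wrap2 = π + 2β = 200.7777°

wrap2=200.78_deg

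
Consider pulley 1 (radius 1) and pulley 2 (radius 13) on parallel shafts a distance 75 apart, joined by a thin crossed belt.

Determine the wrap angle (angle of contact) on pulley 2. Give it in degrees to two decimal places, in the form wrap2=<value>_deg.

wrap2=201.52_deg

crossed belt: β = asin((r1+r2)/C) = asin(14/75) = 10.7583°
wrap1 = wrap2 = π + 2β = 201.5166°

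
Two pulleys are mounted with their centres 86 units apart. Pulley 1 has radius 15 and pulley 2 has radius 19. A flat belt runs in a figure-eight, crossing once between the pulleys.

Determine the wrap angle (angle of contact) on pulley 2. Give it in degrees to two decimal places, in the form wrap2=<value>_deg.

wrap2=226.58_deg

crossed belt: β = asin((r1+r2)/C) = asin(34/86) = 23.2877°
wrap1 = wrap2 = π + 2β = 226.5755°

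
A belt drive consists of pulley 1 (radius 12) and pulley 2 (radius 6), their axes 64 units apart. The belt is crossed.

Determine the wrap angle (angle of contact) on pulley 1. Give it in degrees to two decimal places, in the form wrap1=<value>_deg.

crossed belt: β = asin((r1+r2)/C) = asin(18/64) = 16.3348°
wrap1 = wrap2 = π + 2β = 212.6696°

wrap1=212.67_deg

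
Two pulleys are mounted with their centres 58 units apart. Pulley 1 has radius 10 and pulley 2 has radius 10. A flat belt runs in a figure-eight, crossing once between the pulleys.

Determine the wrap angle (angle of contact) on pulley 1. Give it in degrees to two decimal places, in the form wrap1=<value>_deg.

crossed belt: β = asin((r1+r2)/C) = asin(20/58) = 20.1713°
wrap1 = wrap2 = π + 2β = 220.3425°

wrap1=220.34_deg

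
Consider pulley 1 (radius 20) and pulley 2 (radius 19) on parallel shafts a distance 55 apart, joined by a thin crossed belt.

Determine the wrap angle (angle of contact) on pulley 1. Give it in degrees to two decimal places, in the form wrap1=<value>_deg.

wrap1=270.32_deg

crossed belt: β = asin((r1+r2)/C) = asin(39/55) = 45.1610°
wrap1 = wrap2 = π + 2β = 270.3220°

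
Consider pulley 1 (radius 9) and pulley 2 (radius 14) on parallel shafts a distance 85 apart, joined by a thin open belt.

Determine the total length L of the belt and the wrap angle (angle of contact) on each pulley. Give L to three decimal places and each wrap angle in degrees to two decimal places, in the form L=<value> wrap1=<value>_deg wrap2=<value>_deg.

open belt: β = asin((r2−r1)/C) = asin(5/85) = 3.3723°
wrap1 = π − 2β = 173.2554°
wrap2 = π + 2β = 186.7446°
tangent length = C·cosβ = 84.8528
L = r1·wrap1 + r2·wrap2 + 2·C·cosβ = 9·3.0239 + 14·3.2593 + 2·84.8528 = 242.5508

L=242.551 wrap1=173.26_deg wrap2=186.74_deg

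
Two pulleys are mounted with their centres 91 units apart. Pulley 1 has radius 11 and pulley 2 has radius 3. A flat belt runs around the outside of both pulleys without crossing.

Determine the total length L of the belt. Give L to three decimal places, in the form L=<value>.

open belt: β = asin((r2−r1)/C) = asin(-8/91) = -5.0435°
wrap1 = π − 2β = 190.0870°
wrap2 = π + 2β = 169.9130°
tangent length = C·cosβ = 90.6477
L = r1·wrap1 + r2·wrap2 + 2·C·cosβ = 11·3.3176 + 3·2.9655 + 2·90.6477 = 226.6860

L=226.686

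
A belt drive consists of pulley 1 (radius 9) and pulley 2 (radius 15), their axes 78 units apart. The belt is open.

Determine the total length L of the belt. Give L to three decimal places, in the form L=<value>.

open belt: β = asin((r2−r1)/C) = asin(6/78) = 4.4117°
wrap1 = π − 2β = 171.1765°
wrap2 = π + 2β = 188.8235°
tangent length = C·cosβ = 77.7689
L = r1·wrap1 + r2·wrap2 + 2·C·cosβ = 9·2.9876 + 15·3.2956 + 2·77.7689 = 231.8600

L=231.860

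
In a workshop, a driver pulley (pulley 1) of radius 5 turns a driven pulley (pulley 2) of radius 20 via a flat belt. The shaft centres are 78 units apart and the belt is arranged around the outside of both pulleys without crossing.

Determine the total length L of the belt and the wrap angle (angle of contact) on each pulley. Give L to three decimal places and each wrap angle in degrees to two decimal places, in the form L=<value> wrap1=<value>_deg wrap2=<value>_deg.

L=237.433 wrap1=157.83_deg wrap2=202.17_deg

open belt: β = asin((r2−r1)/C) = asin(15/78) = 11.0875°
wrap1 = π − 2β = 157.8250°
wrap2 = π + 2β = 202.1750°
tangent length = C·cosβ = 76.5441
L = r1·wrap1 + r2·wrap2 + 2·C·cosβ = 5·2.7546 + 20·3.5286 + 2·76.5441 = 237.4334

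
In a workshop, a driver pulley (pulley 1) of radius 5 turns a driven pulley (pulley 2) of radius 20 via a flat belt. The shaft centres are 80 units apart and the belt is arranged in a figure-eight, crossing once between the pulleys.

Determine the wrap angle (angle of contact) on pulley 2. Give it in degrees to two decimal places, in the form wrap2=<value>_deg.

crossed belt: β = asin((r1+r2)/C) = asin(25/80) = 18.2100°
wrap1 = wrap2 = π + 2β = 216.4199°

wrap2=216.42_deg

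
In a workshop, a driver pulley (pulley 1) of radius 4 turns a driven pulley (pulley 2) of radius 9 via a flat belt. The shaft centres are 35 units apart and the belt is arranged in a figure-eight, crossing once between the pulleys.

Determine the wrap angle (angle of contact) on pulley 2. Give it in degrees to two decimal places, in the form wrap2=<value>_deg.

wrap2=223.61_deg

crossed belt: β = asin((r1+r2)/C) = asin(13/35) = 21.8037°
wrap1 = wrap2 = π + 2β = 223.6075°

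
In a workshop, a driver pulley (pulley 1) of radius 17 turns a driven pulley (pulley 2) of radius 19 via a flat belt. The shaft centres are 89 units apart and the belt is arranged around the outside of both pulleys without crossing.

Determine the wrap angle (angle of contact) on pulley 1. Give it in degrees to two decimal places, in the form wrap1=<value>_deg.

open belt: β = asin((r2−r1)/C) = asin(2/89) = 1.2877°
wrap1 = π − 2β = 177.4247°
wrap2 = π + 2β = 182.5753°

wrap1=177.42_deg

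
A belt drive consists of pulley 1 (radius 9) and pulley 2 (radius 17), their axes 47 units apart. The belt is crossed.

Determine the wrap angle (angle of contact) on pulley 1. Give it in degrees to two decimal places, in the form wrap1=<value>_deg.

crossed belt: β = asin((r1+r2)/C) = asin(26/47) = 33.5862°
wrap1 = wrap2 = π + 2β = 247.1725°

wrap1=247.17_deg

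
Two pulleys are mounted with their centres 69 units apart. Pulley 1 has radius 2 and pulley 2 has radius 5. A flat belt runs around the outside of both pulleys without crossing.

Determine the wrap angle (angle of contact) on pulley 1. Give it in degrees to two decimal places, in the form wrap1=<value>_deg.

wrap1=175.02_deg

open belt: β = asin((r2−r1)/C) = asin(3/69) = 2.4919°
wrap1 = π − 2β = 175.0162°
wrap2 = π + 2β = 184.9838°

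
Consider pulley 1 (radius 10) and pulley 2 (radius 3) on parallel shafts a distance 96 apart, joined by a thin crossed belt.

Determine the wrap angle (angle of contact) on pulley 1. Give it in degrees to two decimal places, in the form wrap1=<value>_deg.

crossed belt: β = asin((r1+r2)/C) = asin(13/96) = 7.7827°
wrap1 = wrap2 = π + 2β = 195.5654°

wrap1=195.57_deg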